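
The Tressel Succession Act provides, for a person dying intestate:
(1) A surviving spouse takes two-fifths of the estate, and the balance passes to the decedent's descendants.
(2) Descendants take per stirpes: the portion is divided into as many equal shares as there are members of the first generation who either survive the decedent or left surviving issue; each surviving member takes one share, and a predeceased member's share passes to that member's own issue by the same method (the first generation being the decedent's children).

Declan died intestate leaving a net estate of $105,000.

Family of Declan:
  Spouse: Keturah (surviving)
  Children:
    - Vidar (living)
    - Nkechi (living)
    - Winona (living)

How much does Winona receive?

Winona receives $21,000.

Keturah takes two-fifths of $105,000 = $42,000. The remaining $63,000 passes to the descendants.
The descendants' portion ($63,000) is divided into 3 shares of $21,000: Vidar, Nkechi, and Winona each take $21,000.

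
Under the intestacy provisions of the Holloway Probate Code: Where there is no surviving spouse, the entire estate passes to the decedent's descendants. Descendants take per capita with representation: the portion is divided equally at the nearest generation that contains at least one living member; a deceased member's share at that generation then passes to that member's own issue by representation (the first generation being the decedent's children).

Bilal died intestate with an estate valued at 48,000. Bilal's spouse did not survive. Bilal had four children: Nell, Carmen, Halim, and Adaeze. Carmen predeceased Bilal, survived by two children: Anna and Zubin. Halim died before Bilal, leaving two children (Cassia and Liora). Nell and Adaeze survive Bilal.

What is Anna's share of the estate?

The entire 48,000 passes to the descendants.
That amount (48,000) is divided into 4 shares of 12,000: Nell and Adaeze each take 12,000; Carmen's 12,000 share passes to Carmen's issue; Halim's 12,000 share passes to Halim's issue.
Carmen's share (12,000) is divided into 2 shares of 6,000: Anna and Zubin each take 6,000.
Halim's share (12,000) is divided into 2 shares of 6,000: Cassia and Liora each take 6,000.

Anna receives 6,000.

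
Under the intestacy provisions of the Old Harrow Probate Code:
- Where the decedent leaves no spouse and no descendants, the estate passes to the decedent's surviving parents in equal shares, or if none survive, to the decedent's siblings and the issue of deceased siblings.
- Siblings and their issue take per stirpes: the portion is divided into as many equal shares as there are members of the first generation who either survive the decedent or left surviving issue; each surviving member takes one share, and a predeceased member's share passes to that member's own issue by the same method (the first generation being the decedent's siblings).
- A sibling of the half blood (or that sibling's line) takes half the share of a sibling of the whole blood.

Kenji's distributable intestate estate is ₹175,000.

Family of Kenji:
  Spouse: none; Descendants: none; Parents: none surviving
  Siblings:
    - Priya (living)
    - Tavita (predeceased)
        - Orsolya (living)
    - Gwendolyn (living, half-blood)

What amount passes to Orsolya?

The entire ₹175,000 passes to the siblings and their issue.
Counting each half-blood sibling's line as half a unit, there are 5/2 units in ₹175,000, so one unit is ₹70,000. Whole-blood lines (Priya and Tavita) take ₹70,000 each; half-blood lines (Gwendolyn) take ₹35,000 each.
Tavita's share (₹70,000) passes entirely to Orsolya.

Orsolya receives ₹70,000.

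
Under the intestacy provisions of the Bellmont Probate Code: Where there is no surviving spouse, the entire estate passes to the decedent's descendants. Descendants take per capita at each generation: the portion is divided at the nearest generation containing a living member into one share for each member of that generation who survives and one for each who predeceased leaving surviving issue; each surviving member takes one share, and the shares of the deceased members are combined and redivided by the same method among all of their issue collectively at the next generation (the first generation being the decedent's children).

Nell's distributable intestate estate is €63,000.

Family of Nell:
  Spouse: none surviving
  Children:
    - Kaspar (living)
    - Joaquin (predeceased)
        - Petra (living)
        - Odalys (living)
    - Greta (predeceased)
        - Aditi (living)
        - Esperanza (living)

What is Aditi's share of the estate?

Aditi receives €10,500.

The entire €63,000 passes to the descendants.
That amount (€63,000) is divided at the children's generation into 3 shares of €21,000. Kaspar takes €21,000. The 2 shares of the deceased (Joaquin and Greta) are combined into a pool of €42,000.
That pool (€42,000) is divided at the grandchildren's generation equally among Petra, Odalys, Aditi, and Esperanza: €10,500 each.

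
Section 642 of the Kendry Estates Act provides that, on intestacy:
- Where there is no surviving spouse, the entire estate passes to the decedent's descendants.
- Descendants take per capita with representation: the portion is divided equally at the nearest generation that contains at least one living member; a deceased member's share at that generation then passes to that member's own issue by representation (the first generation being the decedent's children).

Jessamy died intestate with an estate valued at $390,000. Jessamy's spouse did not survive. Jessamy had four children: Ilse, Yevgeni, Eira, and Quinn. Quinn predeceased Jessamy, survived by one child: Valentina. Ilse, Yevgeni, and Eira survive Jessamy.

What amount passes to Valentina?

Valentina receives $97,500.

The entire $390,000 passes to the descendants.
That amount ($390,000) is divided into 4 shares of $97,500: Ilse, Yevgeni, and Eira each take $97,500; Quinn's $97,500 share passes to Quinn's issue.
Quinn's share ($97,500) passes entirely to Valentina.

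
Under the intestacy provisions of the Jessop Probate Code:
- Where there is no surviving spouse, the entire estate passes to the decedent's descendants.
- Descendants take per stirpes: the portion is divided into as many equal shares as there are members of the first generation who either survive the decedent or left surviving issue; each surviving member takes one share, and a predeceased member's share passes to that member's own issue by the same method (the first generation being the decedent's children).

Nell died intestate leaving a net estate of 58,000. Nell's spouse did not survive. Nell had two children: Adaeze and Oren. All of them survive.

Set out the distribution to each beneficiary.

Adaeze: 29,000; Oren: 29,000

The entire 58,000 passes to the descendants.
That amount (58,000) is divided into 2 shares of 29,000: Adaeze and Oren each take 29,000.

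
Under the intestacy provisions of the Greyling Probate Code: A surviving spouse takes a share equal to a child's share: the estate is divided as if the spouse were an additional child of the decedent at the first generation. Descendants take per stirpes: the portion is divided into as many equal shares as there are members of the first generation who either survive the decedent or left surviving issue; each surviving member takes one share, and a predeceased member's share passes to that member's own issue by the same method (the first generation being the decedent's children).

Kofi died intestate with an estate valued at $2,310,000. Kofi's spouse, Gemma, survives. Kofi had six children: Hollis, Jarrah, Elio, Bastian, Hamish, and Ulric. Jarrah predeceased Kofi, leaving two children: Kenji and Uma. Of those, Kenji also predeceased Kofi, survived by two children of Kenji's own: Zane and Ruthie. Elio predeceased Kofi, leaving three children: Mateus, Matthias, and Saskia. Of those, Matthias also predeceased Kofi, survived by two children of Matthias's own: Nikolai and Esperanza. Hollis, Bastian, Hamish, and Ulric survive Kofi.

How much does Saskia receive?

Saskia receives $110,000.

The spouse counts as an additional share at the children's level, so there are 7 primary shares of $330,000. Gemma takes one such share ($330,000).
The children's combined portion ($1,980,000) is divided into 6 shares of $330,000: Hollis, Bastian, Hamish, and Ulric each take $330,000; Jarrah's $330,000 share passes to Jarrah's issue; Elio's $330,000 share passes to Elio's issue.
Jarrah's share ($330,000) is divided into 2 shares of $165,000: Uma takes $165,000; Kenji's $165,000 share passes to Kenji's issue.
Kenji's share ($165,000) is divided into 2 shares of $82,500: Zane and Ruthie each take $82,500.
Elio's share ($330,000) is divided into 3 shares of $110,000: Mateus and Saskia each take $110,000; Matthias's $110,000 share passes to Matthias's issue.
Matthias's share ($110,000) is divided into 2 shares of $55,000: Nikolai and Esperanza each take $55,000.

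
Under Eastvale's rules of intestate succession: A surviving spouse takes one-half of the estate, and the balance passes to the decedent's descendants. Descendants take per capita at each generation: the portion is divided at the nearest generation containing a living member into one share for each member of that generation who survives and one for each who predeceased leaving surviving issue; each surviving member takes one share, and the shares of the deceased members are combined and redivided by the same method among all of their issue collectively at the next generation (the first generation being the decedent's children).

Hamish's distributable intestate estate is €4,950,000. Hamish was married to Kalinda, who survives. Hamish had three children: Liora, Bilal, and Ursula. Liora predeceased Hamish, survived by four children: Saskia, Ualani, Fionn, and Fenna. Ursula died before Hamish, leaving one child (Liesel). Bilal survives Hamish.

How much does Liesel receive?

Liesel receives €330,000.

Kalinda takes one-half of €4,950,000 = €2,475,000. The remaining €2,475,000 passes to the descendants.
The descendants' portion (€2,475,000) is divided at the children's generation into 3 shares of €825,000. Bilal takes €825,000. The 2 shares of the deceased (Liora and Ursula) are combined into a pool of €1,650,000.
That pool (€1,650,000) is divided at the grandchildren's generation equally among Saskia, Ualani, Fionn, Fenna, and Liesel: €330,000 each.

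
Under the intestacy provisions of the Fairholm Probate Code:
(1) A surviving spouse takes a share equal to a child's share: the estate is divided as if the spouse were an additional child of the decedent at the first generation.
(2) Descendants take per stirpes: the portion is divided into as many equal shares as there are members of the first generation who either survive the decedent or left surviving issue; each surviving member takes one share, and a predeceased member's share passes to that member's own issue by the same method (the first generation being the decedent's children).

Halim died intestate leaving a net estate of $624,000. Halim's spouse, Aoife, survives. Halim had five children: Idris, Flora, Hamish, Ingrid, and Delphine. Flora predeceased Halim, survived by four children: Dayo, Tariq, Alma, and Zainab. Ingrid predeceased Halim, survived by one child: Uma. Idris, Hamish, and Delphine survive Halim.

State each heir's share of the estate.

Aoife: $104,000; Idris: $104,000; Dayo: $26,000; Tariq: $26,000; Alma: $26,000; Zainab: $26,000; Hamish: $104,000; Uma: $104,000; Delphine: $104,000

The spouse counts as an additional share at the children's level, so there are 6 primary shares of $104,000. Aoife takes one such share ($104,000).
The children's combined portion ($520,000) is divided into 5 shares of $104,000: Idris, Hamish, and Delphine each take $104,000; Flora's $104,000 share passes to Flora's issue; Ingrid's $104,000 share passes to Ingrid's issue.
Flora's share ($104,000) is divided into 4 shares of $26,000: Dayo, Tariq, Alma, and Zainab each take $26,000.
Ingrid's share ($104,000) passes entirely to Uma.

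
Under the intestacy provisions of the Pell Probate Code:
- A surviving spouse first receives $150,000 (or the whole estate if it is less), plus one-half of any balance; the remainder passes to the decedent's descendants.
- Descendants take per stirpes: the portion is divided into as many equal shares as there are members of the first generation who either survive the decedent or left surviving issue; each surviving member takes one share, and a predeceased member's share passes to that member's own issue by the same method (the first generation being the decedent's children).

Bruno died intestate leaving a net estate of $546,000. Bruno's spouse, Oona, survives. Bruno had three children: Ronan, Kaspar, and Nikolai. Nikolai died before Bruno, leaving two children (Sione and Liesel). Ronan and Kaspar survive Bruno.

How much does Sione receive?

Oona first takes $150,000, leaving a balance of $396,000. Oona then takes one-half of the balance ($198,000), for a total of $348,000. The remaining $198,000 passes to the descendants.
The descendants' portion ($198,000) is divided into 3 shares of $66,000: Ronan and Kaspar each take $66,000; Nikolai's $66,000 share passes to Nikolai's issue.
Nikolai's share ($66,000) is divided into 2 shares of $33,000: Sione and Liesel each take $33,000.

Sione receives $33,000.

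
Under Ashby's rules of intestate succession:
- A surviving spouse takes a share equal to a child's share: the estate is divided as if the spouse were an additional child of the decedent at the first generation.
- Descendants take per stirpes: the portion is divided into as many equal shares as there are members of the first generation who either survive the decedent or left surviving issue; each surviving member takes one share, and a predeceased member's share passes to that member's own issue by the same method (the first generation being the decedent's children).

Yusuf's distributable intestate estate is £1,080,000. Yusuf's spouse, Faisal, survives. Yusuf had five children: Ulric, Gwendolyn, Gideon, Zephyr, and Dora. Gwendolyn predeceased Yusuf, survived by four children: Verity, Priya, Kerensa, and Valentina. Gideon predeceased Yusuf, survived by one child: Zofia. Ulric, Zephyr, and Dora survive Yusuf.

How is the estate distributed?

The spouse counts as an additional share at the children's level, so there are 6 primary shares of £180,000. Faisal takes one such share (£180,000).
The children's combined portion (£900,000) is divided into 5 shares of £180,000: Ulric, Zephyr, and Dora each take £180,000; Gwendolyn's £180,000 share passes to Gwendolyn's issue; Gideon's £180,000 share passes to Gideon's issue.
Gwendolyn's share (£180,000) is divided into 4 shares of £45,000: Verity, Priya, Kerensa, and Valentina each take £45,000.
Gideon's share (£180,000) passes entirely to Zofia.

Faisal: £180,000; Ulric: £180,000; Verity: £45,000; Priya: £45,000; Kerensa: £45,000; Valentina: £45,000; Zofia: £180,000; Zephyr: £180,000; Dora: £180,000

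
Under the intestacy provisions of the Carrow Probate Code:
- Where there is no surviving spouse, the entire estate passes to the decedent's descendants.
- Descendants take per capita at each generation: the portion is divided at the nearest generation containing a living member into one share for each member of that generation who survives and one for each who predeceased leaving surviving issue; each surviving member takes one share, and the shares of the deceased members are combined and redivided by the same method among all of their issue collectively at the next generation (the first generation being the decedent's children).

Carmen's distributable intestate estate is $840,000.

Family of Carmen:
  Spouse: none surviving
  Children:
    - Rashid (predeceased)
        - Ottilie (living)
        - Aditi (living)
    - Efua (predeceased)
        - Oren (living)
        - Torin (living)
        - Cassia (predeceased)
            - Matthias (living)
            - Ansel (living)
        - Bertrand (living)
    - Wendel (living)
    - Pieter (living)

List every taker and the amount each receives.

Ottilie: $70,000; Aditi: $70,000; Oren: $70,000; Torin: $70,000; Matthias: $35,000; Ansel: $35,000; Bertrand: $70,000; Wendel: $210,000; Pieter: $210,000

The entire $840,000 passes to the descendants.
That amount ($840,000) is divided at the children's generation into 4 shares of $210,000. Wendel and Pieter each take $210,000. The 2 shares of the deceased (Rashid and Efua) are combined into a pool of $420,000.
That pool ($420,000) is divided at the grandchildren's generation into 6 shares of $70,000. Ottilie, Aditi, Oren, Torin, and Bertrand each take $70,000. The remaining share for the deceased Cassia ($70,000) is carried to the next generation.
That pool ($70,000) is divided at the great-grandchildren's generation equally among Matthias and Ansel: $35,000 each.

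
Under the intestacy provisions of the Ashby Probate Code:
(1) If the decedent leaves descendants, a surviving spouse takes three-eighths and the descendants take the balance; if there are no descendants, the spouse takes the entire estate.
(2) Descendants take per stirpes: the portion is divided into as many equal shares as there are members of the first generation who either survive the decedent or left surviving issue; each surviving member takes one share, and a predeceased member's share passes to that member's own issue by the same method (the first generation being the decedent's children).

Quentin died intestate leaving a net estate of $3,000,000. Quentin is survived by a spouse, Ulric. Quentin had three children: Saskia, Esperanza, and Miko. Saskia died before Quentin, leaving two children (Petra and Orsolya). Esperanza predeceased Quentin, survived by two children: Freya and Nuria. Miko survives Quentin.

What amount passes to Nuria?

Ulric takes three-eighths of $3,000,000 = $1,125,000. The remaining $1,875,000 passes to the descendants.
The descendants' portion ($1,875,000) is divided into 3 shares of $625,000: Miko takes $625,000; Saskia's $625,000 share passes to Saskia's issue; Esperanza's $625,000 share passes to Esperanza's issue.
Saskia's share ($625,000) is divided into 2 shares of $312,500: Petra and Orsolya each take $312,500.
Esperanza's share ($625,000) is divided into 2 shares of $312,500: Freya and Nuria each take $312,500.

Nuria receives $312,500.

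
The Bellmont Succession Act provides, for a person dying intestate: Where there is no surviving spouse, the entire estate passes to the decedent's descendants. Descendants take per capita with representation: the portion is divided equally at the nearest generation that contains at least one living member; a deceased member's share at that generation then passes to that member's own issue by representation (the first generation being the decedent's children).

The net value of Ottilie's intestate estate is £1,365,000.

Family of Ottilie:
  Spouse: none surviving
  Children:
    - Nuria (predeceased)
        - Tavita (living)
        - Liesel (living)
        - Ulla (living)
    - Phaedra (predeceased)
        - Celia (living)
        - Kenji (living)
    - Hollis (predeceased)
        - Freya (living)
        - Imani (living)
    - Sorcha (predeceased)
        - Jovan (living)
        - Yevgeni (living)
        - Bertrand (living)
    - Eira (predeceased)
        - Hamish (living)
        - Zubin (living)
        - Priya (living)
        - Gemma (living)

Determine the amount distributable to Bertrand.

Bertrand receives £97,500.

The entire £1,365,000 passes to the descendants.
No child survives, so the initial division is made at the grandchildren's generation.
That amount (£1,365,000) is divided into 14 shares of £97,500: Tavita, Liesel, Ulla, Celia, Kenji, Freya, Imani, Jovan, Yevgeni, Bertrand, Hamish, Zubin, Priya, and Gemma each take £97,500.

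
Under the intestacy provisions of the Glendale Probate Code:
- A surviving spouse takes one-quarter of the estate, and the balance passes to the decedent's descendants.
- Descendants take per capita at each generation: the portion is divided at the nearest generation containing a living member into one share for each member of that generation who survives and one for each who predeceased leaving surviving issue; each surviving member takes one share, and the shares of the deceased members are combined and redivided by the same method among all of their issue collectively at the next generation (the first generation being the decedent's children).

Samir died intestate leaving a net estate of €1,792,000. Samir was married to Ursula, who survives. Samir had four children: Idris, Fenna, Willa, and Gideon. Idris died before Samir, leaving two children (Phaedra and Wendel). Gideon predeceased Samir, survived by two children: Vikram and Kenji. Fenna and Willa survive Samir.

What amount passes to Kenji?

Kenji receives €168,000.

Ursula takes one-quarter of €1,792,000 = €448,000. The remaining €1,344,000 passes to the descendants.
The descendants' portion (€1,344,000) is divided at the children's generation into 4 shares of €336,000. Fenna and Willa each take €336,000. The 2 shares of the deceased (Idris and Gideon) are combined into a pool of €672,000.
That pool (€672,000) is divided at the grandchildren's generation equally among Phaedra, Wendel, Vikram, and Kenji: €168,000 each.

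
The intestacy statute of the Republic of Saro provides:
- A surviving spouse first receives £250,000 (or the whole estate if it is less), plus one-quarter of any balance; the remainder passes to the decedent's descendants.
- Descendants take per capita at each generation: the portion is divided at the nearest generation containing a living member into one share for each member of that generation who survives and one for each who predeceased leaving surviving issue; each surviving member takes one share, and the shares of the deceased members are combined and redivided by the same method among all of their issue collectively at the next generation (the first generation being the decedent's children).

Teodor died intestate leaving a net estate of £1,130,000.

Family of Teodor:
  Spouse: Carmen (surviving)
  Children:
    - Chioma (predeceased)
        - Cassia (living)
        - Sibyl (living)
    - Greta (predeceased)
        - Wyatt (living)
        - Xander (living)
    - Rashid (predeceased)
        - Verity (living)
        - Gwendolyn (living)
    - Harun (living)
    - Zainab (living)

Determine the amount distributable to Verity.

Verity receives £66,000.

Carmen first takes £250,000, leaving a balance of £880,000. Carmen then takes one-quarter of the balance (£220,000), for a total of £470,000. The remaining £660,000 passes to the descendants.
The descendants' portion (£660,000) is divided at the children's generation into 5 shares of £132,000. Harun and Zainab each take £132,000. The 3 shares of the deceased (Chioma, Greta, and Rashid) are combined into a pool of £396,000.
That pool (£396,000) is divided at the grandchildren's generation equally among Cassia, Sibyl, Wyatt, Xander, Verity, and Gwendolyn: £66,000 each.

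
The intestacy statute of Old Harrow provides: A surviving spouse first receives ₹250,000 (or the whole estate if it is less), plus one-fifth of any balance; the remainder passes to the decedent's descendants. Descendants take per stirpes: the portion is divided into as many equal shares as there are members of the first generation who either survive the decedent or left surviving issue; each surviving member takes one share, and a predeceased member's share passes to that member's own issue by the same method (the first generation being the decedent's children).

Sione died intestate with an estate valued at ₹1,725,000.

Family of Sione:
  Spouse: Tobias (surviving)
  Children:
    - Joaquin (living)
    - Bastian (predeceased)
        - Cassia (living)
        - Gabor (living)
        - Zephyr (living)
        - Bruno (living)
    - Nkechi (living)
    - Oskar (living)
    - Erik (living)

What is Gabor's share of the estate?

Gabor receives ₹59,000.

Tobias first takes ₹250,000, leaving a balance of ₹1,475,000. Tobias then takes one-fifth of the balance (₹295,000), for a total of ₹545,000. The remaining ₹1,180,000 passes to the descendants.
The descendants' portion (₹1,180,000) is divided into 5 shares of ₹236,000: Joaquin, Nkechi, Oskar, and Erik each take ₹236,000; Bastian's ₹236,000 share passes to Bastian's issue.
Bastian's share (₹236,000) is divided into 4 shares of ₹59,000: Cassia, Gabor, Zephyr, and Bruno each take ₹59,000.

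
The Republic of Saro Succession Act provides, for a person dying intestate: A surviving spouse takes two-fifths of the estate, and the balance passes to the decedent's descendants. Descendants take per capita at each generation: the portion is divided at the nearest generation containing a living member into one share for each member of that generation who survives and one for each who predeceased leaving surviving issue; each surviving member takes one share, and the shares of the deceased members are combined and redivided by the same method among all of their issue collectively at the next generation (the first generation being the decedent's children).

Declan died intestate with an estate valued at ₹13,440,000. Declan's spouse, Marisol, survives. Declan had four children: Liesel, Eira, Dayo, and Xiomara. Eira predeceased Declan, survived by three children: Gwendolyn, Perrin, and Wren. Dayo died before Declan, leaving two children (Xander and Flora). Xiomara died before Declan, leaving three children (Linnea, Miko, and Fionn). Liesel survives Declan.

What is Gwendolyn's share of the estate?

Gwendolyn receives ₹756,000.

Marisol takes two-fifths of ₹13,440,000 = ₹5,376,000. The remaining ₹8,064,000 passes to the descendants.
The descendants' portion (₹8,064,000) is divided at the children's generation into 4 shares of ₹2,016,000. Liesel takes ₹2,016,000. The 3 shares of the deceased (Eira, Dayo, and Xiomara) are combined into a pool of ₹6,048,000.
That pool (₹6,048,000) is divided at the grandchildren's generation equally among Gwendolyn, Perrin, Wren, Xander, Flora, Linnea, Miko, and Fionn: ₹756,000 each.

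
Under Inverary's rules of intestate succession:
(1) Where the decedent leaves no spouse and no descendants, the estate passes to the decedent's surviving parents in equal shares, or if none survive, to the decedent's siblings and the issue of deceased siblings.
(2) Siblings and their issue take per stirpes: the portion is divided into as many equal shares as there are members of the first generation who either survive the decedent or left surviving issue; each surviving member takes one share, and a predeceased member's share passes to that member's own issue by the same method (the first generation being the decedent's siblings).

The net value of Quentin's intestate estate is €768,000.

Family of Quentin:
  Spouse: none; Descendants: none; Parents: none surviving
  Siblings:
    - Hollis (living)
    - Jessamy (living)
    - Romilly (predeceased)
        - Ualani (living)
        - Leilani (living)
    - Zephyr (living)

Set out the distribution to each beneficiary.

The entire €768,000 passes to the siblings and their issue.
That amount (€768,000) is divided into 4 shares of €192,000: Hollis, Jessamy, and Zephyr each take €192,000; Romilly's €192,000 share passes to Romilly's issue.
Romilly's share (€192,000) is divided into 2 shares of €96,000: Ualani and Leilani each take €96,000.

Hollis: €192,000; Jessamy: €192,000; Ualani: €96,000; Leilani: €96,000; Zephyr: €192,000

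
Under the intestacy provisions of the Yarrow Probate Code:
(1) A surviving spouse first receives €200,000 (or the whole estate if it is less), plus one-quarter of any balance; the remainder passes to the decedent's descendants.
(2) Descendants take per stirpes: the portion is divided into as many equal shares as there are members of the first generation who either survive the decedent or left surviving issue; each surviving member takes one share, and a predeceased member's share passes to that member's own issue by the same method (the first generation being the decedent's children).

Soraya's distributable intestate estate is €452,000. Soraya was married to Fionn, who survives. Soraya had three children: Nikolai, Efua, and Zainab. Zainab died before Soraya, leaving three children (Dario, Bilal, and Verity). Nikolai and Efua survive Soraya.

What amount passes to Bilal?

Bilal receives €21,000.

Fionn first takes €200,000, leaving a balance of €252,000. Fionn then takes one-quarter of the balance (€63,000), for a total of €263,000. The remaining €189,000 passes to the descendants.
The descendants' portion (€189,000) is divided into 3 shares of €63,000: Nikolai and Efua each take €63,000; Zainab's €63,000 share passes to Zainab's issue.
Zainab's share (€63,000) is divided into 3 shares of €21,000: Dario, Bilal, and Verity each take €21,000.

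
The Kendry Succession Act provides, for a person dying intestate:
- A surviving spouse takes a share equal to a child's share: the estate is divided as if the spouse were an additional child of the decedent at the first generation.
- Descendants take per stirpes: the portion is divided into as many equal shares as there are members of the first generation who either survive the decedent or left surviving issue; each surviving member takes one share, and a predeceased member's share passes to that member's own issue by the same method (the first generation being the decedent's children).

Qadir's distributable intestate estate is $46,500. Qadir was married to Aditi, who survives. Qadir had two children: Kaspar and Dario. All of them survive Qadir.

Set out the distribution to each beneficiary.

Aditi: $15,500; Kaspar: $15,500; Dario: $15,500

The spouse counts as an additional share at the children's level, so there are 3 primary shares of $15,500. Aditi takes one such share ($15,500).
The children's combined portion ($31,000) is divided into 2 shares of $15,500: Kaspar and Dario each take $15,500.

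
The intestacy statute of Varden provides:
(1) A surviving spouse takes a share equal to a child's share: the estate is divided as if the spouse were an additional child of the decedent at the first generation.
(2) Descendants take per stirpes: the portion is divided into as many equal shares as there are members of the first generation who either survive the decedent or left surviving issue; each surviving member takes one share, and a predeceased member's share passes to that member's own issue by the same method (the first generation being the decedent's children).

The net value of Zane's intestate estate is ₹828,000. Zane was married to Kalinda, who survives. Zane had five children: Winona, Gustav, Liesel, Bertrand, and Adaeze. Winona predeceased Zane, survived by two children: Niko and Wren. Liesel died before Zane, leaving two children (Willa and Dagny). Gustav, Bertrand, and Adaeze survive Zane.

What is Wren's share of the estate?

Wren receives ₹69,000.

The spouse counts as an additional share at the children's level, so there are 6 primary shares of ₹138,000. Kalinda takes one such share (₹138,000).
The children's combined portion (₹690,000) is divided into 5 shares of ₹138,000: Gustav, Bertrand, and Adaeze each take ₹138,000; Winona's ₹138,000 share passes to Winona's issue; Liesel's ₹138,000 share passes to Liesel's issue.
Winona's share (₹138,000) is divided into 2 shares of ₹69,000: Niko and Wren each take ₹69,000.
Liesel's share (₹138,000) is divided into 2 shares of ₹69,000: Willa and Dagny each take ₹69,000.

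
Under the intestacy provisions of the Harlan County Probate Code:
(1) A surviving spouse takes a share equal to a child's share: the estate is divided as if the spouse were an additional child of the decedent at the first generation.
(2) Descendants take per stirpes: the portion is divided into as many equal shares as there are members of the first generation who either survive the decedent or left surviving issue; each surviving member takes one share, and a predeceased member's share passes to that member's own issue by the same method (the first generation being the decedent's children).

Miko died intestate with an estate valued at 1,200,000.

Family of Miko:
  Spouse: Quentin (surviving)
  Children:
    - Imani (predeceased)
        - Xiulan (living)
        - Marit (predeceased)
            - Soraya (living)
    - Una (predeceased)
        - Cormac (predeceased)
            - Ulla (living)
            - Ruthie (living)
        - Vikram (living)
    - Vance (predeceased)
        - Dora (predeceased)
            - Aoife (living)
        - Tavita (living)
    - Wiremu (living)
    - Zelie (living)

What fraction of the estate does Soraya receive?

Soraya receives 1/12 of the estate.

The spouse counts as an additional share at the children's level, so there are 6 primary shares of 200,000. Quentin takes one such share (200,000).
The children's combined portion (1,000,000) is divided into 5 shares of 200,000: Wiremu and Zelie each take 200,000; Imani's 200,000 share passes to Imani's issue; Una's 200,000 share passes to Una's issue; Vance's 200,000 share passes to Vance's issue.
Imani's share (200,000) is divided into 2 shares of 100,000: Xiulan takes 100,000; Marit's 100,000 share passes to Marit's issue.
Marit's share (100,000) passes entirely to Soraya.
Una's share (200,000) is divided into 2 shares of 100,000: Vikram takes 100,000; Cormac's 100,000 share passes to Cormac's issue.
Cormac's share (100,000) is divided into 2 shares of 50,000: Ulla and Ruthie each take 50,000.
Vance's share (200,000) is divided into 2 shares of 100,000: Tavita takes 100,000; Dora's 100,000 share passes to Dora's issue.
Dora's share (100,000) passes entirely to Aoife.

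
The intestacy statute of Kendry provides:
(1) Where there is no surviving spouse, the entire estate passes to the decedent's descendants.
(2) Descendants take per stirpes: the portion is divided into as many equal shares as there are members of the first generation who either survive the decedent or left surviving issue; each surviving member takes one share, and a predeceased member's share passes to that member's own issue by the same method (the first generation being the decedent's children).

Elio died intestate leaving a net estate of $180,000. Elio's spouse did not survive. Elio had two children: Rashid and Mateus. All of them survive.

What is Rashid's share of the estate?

Rashid receives $90,000.

The entire $180,000 passes to the descendants.
That amount ($180,000) is divided into 2 shares of $90,000: Rashid and Mateus each take $90,000.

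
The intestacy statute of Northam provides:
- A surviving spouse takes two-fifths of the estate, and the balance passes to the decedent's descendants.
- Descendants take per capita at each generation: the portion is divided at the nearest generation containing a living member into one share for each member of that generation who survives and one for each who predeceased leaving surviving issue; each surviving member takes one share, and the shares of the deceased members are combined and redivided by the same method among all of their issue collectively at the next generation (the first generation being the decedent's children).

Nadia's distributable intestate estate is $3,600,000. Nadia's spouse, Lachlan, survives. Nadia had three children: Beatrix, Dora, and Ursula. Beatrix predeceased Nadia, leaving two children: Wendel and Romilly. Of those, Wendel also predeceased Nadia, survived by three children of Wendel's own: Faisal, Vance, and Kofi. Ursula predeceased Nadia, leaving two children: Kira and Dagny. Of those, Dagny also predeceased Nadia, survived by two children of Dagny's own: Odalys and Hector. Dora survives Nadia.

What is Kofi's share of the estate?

Lachlan takes two-fifths of $3,600,000 = $1,440,000. The remaining $2,160,000 passes to the descendants.
The descendants' portion ($2,160,000) is divided at the children's generation into 3 shares of $720,000. Dora takes $720,000. The 2 shares of the deceased (Beatrix and Ursula) are combined into a pool of $1,440,000.
That pool ($1,440,000) is divided at the grandchildren's generation into 4 shares of $360,000. Romilly and Kira each take $360,000. The 2 shares of the deceased (Wendel and Dagny) are combined into a pool of $720,000.
That pool ($720,000) is divided at the great-grandchildren's generation equally among Faisal, Vance, Kofi, Odalys, and Hector: $144,000 each.

Kofi receives $144,000.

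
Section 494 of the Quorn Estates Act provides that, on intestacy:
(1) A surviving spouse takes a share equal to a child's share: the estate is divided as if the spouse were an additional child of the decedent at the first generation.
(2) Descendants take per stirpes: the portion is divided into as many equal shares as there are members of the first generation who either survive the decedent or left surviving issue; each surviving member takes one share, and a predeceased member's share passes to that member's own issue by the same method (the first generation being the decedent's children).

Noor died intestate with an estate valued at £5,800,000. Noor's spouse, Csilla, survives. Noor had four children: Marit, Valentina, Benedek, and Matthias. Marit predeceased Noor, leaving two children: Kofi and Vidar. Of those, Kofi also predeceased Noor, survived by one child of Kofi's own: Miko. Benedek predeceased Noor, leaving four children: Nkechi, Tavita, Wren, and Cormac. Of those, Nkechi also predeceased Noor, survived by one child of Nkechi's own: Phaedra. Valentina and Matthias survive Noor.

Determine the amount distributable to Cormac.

Cormac receives £290,000.

The spouse counts as an additional share at the children's level, so there are 5 primary shares of £1,160,000. Csilla takes one such share (£1,160,000).
The children's combined portion (£4,640,000) is divided into 4 shares of £1,160,000: Valentina and Matthias each take £1,160,000; Marit's £1,160,000 share passes to Marit's issue; Benedek's £1,160,000 share passes to Benedek's issue.
Marit's share (£1,160,000) is divided into 2 shares of £580,000: Vidar takes £580,000; Kofi's £580,000 share passes to Kofi's issue.
Kofi's share (£580,000) passes entirely to Miko.
Benedek's share (£1,160,000) is divided into 4 shares of £290,000: Tavita, Wren, and Cormac each take £290,000; Nkechi's £290,000 share passes to Nkechi's issue.
Nkechi's share (£290,000) passes entirely to Phaedra.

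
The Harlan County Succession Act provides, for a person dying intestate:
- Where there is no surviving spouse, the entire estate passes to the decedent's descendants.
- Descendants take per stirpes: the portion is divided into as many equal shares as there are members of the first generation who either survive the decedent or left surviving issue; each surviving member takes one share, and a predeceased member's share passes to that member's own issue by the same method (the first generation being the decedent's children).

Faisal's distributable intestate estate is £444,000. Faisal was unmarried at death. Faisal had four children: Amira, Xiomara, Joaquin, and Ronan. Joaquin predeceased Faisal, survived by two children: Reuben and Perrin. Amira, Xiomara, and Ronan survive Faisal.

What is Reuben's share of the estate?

Reuben receives £55,500.

The entire £444,000 passes to the descendants.
That amount (£444,000) is divided into 4 shares of £111,000: Amira, Xiomara, and Ronan each take £111,000; Joaquin's £111,000 share passes to Joaquin's issue.
Joaquin's share (£111,000) is divided into 2 shares of £55,500: Reuben and Perrin each take £55,500.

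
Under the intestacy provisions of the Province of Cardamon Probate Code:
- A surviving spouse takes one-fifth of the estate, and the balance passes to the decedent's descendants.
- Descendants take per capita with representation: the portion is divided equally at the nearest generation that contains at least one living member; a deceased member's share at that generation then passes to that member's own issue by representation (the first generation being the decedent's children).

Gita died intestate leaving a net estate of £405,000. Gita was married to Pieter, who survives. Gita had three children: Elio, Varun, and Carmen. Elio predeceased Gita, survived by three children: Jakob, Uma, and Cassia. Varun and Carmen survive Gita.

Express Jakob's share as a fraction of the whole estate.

Pieter takes one-fifth of £405,000 = £81,000. The remaining £324,000 passes to the descendants.
The descendants' portion (£324,000) is divided into 3 shares of £108,000: Varun and Carmen each take £108,000; Elio's £108,000 share passes to Elio's issue.
Elio's share (£108,000) is divided into 3 shares of £36,000: Jakob, Uma, and Cassia each take £36,000.

Jakob receives 4/45 of the estate.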